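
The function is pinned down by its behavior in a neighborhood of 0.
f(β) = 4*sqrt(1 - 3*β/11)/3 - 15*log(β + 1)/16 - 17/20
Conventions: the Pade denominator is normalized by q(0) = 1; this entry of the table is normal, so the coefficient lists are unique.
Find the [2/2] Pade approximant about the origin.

The Pade approximant has numerator coefficients [29/60, -1361453503/1892192720, -55223919043/124884719520]; denominator coefficients [1, 19564971/23652409, 29426767/520352998].

Taylor coefficients needed (expand at 0): a_0 = 29/60, a_1 = -197/176, a_2 = 1767/3872, a_3 = -6691/21296, a_4 = 219345/937024.
Write the denominator as Q(β) = 1 + q1*β + q2*β^2. Requiring Q*f - P = O(β^5) with deg P <= 2 kills the coefficients of β^3..β^4 in Q*f:
  β^3: a_3 + q1*a_2 + q2*a_1 = 0, i.e. -6691/21296 + (1767/3872)*q1 + (-197/176)*q2 = 0.
  β^4: a_4 + q1*a_3 + q2*a_2 = 0, i.e. 219345/937024 + (-6691/21296)*q1 + (1767/3872)*q2 = 0.
Solving this linear system: q1 = 19564971/23652409, q2 = 29426767/520352998.
The numerator is Q*f truncated at degree 2: P0 = a_0 = 29/60; P1 = a_1 + q1*a_0 = -1361453503/1892192720; P2 = a_2 + q1*a_1 + q2*a_0 = -55223919043/124884719520.


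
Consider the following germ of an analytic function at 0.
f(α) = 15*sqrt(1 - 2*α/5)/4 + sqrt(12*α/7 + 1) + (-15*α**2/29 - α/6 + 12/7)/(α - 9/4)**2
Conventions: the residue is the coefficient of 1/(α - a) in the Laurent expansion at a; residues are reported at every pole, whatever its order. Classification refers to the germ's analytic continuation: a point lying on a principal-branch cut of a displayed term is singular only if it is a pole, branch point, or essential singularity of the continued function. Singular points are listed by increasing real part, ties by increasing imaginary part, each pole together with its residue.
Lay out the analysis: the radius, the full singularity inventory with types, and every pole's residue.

Denominator factor (α - 9/4)^2: pole of order 2 at 9/4, modulus 9/4.
Branch term (1)*sqrt(1 - α/(-7/12)): its argument vanishes at α = -7/12, a square-root branch point, modulus 7/12.
Branch term (15/4)*sqrt(1 - α/(5/2)): its argument vanishes at α = 5/2, a square-root branch point, modulus 5/2.
The radius of convergence is the smallest modulus among the singular points: 7/12.
The branch terms are analytic at 9/4 and contribute nothing to the residue; only the rational part matters.
At the order-2 pole 9/4 set g(α) = (α - (9/4))^2*(rational part) = -15*α**2/29 - α/6 + 12/7.
Order-2 pole: residue = g'(a); g'(9/4) = -217/87, so the residue is -217/87.
List the singular points by increasing real part (a conjugate pair: the negative imaginary part first).

Radius of convergence at 0: 7/12.
At -7/12: an algebraic (square-root) branch point.
At 9/4: a pole of order 2; residue -217/87.
At 5/2: an algebraic (square-root) branch point.


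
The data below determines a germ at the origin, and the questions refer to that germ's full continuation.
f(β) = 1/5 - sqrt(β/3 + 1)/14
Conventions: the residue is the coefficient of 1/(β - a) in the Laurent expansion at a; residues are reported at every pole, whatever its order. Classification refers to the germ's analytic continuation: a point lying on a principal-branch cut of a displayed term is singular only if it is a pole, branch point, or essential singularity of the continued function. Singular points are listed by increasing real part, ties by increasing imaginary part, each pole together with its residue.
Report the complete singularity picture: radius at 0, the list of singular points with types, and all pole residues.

Branch term (-1/14)*sqrt(1 - β/(-3)): its argument vanishes at β = -3, a square-root branch point, modulus 3.
The radius of convergence is the smallest modulus among the singular points: 3.

Radius of convergence at 0: 3.
At -3: an algebraic (square-root) branch point.


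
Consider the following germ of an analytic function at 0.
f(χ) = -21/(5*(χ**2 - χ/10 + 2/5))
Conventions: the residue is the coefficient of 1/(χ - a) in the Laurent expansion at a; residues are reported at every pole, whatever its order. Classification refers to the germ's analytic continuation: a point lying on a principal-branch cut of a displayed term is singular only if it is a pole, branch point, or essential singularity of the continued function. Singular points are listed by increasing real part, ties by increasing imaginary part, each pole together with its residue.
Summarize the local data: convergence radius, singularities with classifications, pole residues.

Radius of convergence at 0: (1/5)*sqrt(10).
At (1/20) - ((1/20)*sqrt(159))*i: a pole of order 1; residue -((14/53)*sqrt(159))*i.
At (1/20) + ((1/20)*sqrt(159))*i: a pole of order 1; residue ((14/53)*sqrt(159))*i.

Denominator factor (χ**2 - χ/10 + 2/5): discriminant -159/100, complex-conjugate roots (1/20) + ((1/20)*sqrt(159))*i and (1/20) - ((1/20)*sqrt(159))*i; poles of order 1, moduli (1/5)*sqrt(10) and (1/5)*sqrt(10).
The radius of convergence is the smallest modulus among the singular points: (1/5)*sqrt(10).
The factor χ**2 - χ/10 + 2/5 splits as (χ - a)(χ - a') with a = (1/20) - ((1/20)*sqrt(159))*i, a' = (1/20) + ((1/20)*sqrt(159))*i. At the order-1 pole a set g(χ) = (χ - a)*f(χ) = [-21/5] / (χ - a').
Simple pole: residue = g(a) at a = (1/20) - ((1/20)*sqrt(159))*i, which is -((14/53)*sqrt(159))*i.
The factor χ**2 - χ/10 + 2/5 splits as (χ - a)(χ - a') with a = (1/20) + ((1/20)*sqrt(159))*i, a' = (1/20) - ((1/20)*sqrt(159))*i. At the order-1 pole a set g(χ) = (χ - a)*f(χ) = [-21/5] / (χ - a').
Simple pole: residue = g(a) at a = (1/20) + ((1/20)*sqrt(159))*i, which is ((14/53)*sqrt(159))*i.
List the singular points by increasing real part (a conjugate pair: the negative imaginary part first).


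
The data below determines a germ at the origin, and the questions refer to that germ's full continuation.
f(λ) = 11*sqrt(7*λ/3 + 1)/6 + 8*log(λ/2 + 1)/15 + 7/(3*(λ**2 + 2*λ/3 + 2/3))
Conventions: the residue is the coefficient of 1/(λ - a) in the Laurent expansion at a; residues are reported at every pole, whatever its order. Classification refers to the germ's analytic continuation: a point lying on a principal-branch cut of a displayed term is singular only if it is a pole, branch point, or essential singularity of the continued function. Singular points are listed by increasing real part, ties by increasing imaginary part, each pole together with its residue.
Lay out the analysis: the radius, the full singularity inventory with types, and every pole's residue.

Radius of convergence at 0: 3/7.
At -2: a logarithmic branch point.
At -3/7: an algebraic (square-root) branch point.
At (-1/3) - ((1/3)*sqrt(5))*i: a pole of order 1; residue ((7/10)*sqrt(5))*i.
At (-1/3) + ((1/3)*sqrt(5))*i: a pole of order 1; residue -((7/10)*sqrt(5))*i.

Denominator factor (λ**2 + 2*λ/3 + 2/3): discriminant -20/9, complex-conjugate roots (-1/3) + ((1/3)*sqrt(5))*i and (-1/3) - ((1/3)*sqrt(5))*i; poles of order 1, moduli (1/3)*sqrt(6) and (1/3)*sqrt(6).
Branch term (11/6)*sqrt(1 - λ/(-3/7)): its argument vanishes at λ = -3/7, a square-root branch point, modulus 3/7.
Branch term (8/15)*log(1 - λ/(-2)): its argument vanishes at λ = -2, a logarithmic branch point, modulus 2.
The radius of convergence is the smallest modulus among the singular points: 3/7.
The branch terms are analytic at (-1/3) - ((1/3)*sqrt(5))*i and contribute nothing to the residue; only the rational part matters.
The factor λ**2 + 2*λ/3 + 2/3 splits as (λ - a)(λ - a') with a = (-1/3) - ((1/3)*sqrt(5))*i, a' = (-1/3) + ((1/3)*sqrt(5))*i. At the order-1 pole a set g(λ) = (λ - a)*(rational part) = [7/3] / (λ - a').
Simple pole: residue = g(a) at a = (-1/3) - ((1/3)*sqrt(5))*i, which is ((7/10)*sqrt(5))*i.
The branch terms are analytic at (-1/3) + ((1/3)*sqrt(5))*i and contribute nothing to the residue; only the rational part matters.
The factor λ**2 + 2*λ/3 + 2/3 splits as (λ - a)(λ - a') with a = (-1/3) + ((1/3)*sqrt(5))*i, a' = (-1/3) - ((1/3)*sqrt(5))*i. At the order-1 pole a set g(λ) = (λ - a)*(rational part) = [7/3] / (λ - a').
Simple pole: residue = g(a) at a = (-1/3) + ((1/3)*sqrt(5))*i, which is -((7/10)*sqrt(5))*i.
List the singular points by increasing real part (a conjugate pair: the negative imaginary part first).


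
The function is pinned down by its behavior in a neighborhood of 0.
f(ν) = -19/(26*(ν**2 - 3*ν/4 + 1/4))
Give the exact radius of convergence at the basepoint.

The radius of convergence is 1/2.

Denominator factor (ν**2 - 3*ν/4 + 1/4): discriminant -7/16, complex-conjugate roots (3/8) + ((1/8)*sqrt(7))*i and (3/8) - ((1/8)*sqrt(7))*i; poles of order 1, moduli 1/2 and 1/2.
The radius of convergence is the smallest modulus among the singular points: 1/2.


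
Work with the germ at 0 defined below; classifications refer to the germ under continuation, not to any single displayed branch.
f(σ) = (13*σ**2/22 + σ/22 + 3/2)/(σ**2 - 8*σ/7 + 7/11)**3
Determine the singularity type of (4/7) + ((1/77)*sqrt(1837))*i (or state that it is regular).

The denominator factor σ**2 - 8*σ/7 + 7/11 vanishes at (4/7) + ((1/77)*sqrt(1837))*i and appears to the power 3; the numerator there equals (9106/5929) + ((111/11858)*sqrt(1837))*i, nonzero, and no other factor vanishes.
Hence a pole whose order is the multiplicity, 3.

The point is a pole of order 3.


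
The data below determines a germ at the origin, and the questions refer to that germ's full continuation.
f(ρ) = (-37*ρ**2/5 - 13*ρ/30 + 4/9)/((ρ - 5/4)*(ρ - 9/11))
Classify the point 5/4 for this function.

The denominator factor ρ - 5/4 vanishes at 5/4 and appears to the power 1; the numerator there equals -1679/144, nonzero, and no other factor vanishes.
Hence a pole whose order is the multiplicity, 1.

The point is a pole of order 1.


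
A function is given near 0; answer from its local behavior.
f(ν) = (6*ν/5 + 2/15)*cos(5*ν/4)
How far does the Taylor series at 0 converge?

The radius of convergence is infinite.

The factor cos(5*ν/4) is entire and contributes no finite singular point.
The polynomial part has no poles.
No finite singular points: the Taylor series at 0 converges everywhere.


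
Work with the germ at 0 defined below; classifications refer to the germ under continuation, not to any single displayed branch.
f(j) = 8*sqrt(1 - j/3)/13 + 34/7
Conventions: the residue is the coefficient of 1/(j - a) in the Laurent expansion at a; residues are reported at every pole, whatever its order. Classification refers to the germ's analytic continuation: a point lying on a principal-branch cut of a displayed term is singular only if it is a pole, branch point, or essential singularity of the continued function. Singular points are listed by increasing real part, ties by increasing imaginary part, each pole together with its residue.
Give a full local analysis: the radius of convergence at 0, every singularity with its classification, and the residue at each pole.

Radius of convergence at 0: 3.
At 3: an algebraic (square-root) branch point.

Branch term (8/13)*sqrt(1 - j/(3)): its argument vanishes at j = 3, a square-root branch point, modulus 3.
The radius of convergence is the smallest modulus among the singular points: 3.


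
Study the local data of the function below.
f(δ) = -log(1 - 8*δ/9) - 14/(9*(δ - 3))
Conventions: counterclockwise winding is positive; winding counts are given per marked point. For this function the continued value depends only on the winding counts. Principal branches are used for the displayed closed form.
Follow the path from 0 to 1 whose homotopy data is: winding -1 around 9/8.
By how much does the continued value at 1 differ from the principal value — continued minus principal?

Continued minus principal equals (2)*pi*i.

The rational part is single-valued and drops out of the difference; each branch term changes only by its own monodromy.
(-1)*log(1 - δ/(9/8)): each positive loop around 9/8 adds 2*pi*i to the log, so winding -1 contributes (-1)*(-1)*2*pi*i = (2)*pi*i.
Summing the contributions at δ = 1 gives (2)*pi*i.


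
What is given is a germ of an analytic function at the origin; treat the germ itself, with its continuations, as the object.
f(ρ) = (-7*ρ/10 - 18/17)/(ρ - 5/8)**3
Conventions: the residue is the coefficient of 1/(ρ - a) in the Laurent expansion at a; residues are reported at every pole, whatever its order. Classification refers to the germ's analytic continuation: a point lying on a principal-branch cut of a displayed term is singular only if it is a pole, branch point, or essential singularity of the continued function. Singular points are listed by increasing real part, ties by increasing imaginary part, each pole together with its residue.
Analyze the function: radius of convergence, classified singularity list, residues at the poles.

Denominator factor (ρ - 5/8)^3: pole of order 3 at 5/8, modulus 5/8.
The radius of convergence is the smallest modulus among the singular points: 5/8.
At the order-3 pole 5/8 set g(ρ) = (ρ - (5/8))^3*f(ρ) = -7*ρ/10 - 18/17.
Order-3 pole: residue = g''(a)/2; g''(5/8) = 0, so the residue is 0.

Radius of convergence at 0: 5/8.
At 5/8: a pole of order 3; residue 0.


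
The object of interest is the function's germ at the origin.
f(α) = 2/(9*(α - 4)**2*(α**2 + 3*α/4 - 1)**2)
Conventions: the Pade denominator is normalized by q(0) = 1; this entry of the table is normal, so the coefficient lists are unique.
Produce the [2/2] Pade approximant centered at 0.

The Pade approximant has numerator coefficients [1/72, 43/14256, 3151/228096]; denominator coefficients [1, -353/198, -205/3168].

Taylor coefficients needed (expand at 0): a_0 = 1/72, a_1 = 1/36, a_2 = 37/576, a_3 = 67/576, a_4 = 3899/18432.
Write the denominator as Q(α) = 1 + q1*α + q2*α^2. Requiring Q*f - P = O(α^5) with deg P <= 2 kills the coefficients of α^3..α^4 in Q*f:
  α^3: a_3 + q1*a_2 + q2*a_1 = 0, i.e. 67/576 + (37/576)*q1 + (1/36)*q2 = 0.
  α^4: a_4 + q1*a_3 + q2*a_2 = 0, i.e. 3899/18432 + (67/576)*q1 + (37/576)*q2 = 0.
Solving this linear system: q1 = -353/198, q2 = -205/3168.
The numerator is Q*f truncated at degree 2: P0 = a_0 = 1/72; P1 = a_1 + q1*a_0 = 43/14256; P2 = a_2 + q1*a_1 + q2*a_0 = 3151/228096.


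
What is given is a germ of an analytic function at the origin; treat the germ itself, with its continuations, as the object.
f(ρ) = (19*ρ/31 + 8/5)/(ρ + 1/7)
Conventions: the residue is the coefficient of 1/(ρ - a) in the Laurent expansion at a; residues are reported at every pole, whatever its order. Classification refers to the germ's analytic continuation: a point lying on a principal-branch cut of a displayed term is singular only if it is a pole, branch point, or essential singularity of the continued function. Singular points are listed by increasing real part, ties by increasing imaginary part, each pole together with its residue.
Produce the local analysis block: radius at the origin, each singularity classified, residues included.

Denominator factor (ρ + 1/7): pole of order 1 at -1/7, modulus 1/7.
The radius of convergence is the smallest modulus among the singular points: 1/7.
At the order-1 pole -1/7 set g(ρ) = (ρ - (-1/7))*f(ρ) = 19*ρ/31 + 8/5.
Simple pole: residue = g(a) at a = -1/7, which is 1641/1085.

Radius of convergence at 0: 1/7.
At -1/7: a pole of order 1; residue 1641/1085.


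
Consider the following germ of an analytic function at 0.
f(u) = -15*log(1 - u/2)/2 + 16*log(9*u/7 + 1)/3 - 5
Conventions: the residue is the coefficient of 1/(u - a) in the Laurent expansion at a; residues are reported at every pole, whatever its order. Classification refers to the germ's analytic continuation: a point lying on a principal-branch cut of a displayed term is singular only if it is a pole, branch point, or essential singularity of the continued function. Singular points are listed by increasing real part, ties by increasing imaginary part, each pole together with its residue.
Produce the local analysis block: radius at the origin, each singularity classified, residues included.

Branch term (-15/2)*log(1 - u/(2)): its argument vanishes at u = 2, a logarithmic branch point, modulus 2.
Branch term (16/3)*log(1 - u/(-7/9)): its argument vanishes at u = -7/9, a logarithmic branch point, modulus 7/9.
The radius of convergence is the smallest modulus among the singular points: 7/9.
List the singular points by increasing real part (a conjugate pair: the negative imaginary part first).

Radius of convergence at 0: 7/9.
At -7/9: a logarithmic branch point.
At 2: a logarithmic branch point.


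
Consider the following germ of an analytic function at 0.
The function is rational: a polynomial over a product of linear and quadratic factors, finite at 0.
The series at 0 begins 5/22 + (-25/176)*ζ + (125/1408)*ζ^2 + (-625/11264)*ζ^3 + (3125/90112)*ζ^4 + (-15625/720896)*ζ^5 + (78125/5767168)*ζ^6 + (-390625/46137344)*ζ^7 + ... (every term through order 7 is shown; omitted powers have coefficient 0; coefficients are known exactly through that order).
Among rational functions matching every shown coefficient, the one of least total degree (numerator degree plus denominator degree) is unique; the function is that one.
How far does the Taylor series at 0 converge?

No rational of total degree below 1 reproduces all 8 coefficients; solving the [0/1] Pade equations on them gives f(ζ) = 4/(11*(ζ + 8/5)), whose expansion matches every shown term.
Denominator factor (ζ + 8/5): pole of order 1 at -8/5, modulus 8/5.
The radius of convergence is the smallest modulus among the singular points: 8/5.

The radius of convergence is 8/5.


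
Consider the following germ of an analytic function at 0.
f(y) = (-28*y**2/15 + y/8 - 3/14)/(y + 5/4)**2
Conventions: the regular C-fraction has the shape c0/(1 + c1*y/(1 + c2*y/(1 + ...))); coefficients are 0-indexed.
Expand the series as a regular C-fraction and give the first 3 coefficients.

The regular C-fraction coefficients are [-24/175, 131/60, 8157/2620].

Taylor coefficients (expand at 0): a_0 = -24/175, a_1 = 262/875, a_2 = -20816/13125.
c0 = a_0 = -24/175. Peel one level at a time: if S = 1 + c*y/S' with S'(0) = 1, then c is the y-coefficient of S and S' = c*y/(S - 1).
S_1 = c0/f = 1 + (131/60)*y + (-2719/400)*y^2 + ...; c1 = 131/60.
S_2 = c1*y/(S_1 - 1) = 1 + (8157/2620)*y + ...; c2 = 8157/2620.


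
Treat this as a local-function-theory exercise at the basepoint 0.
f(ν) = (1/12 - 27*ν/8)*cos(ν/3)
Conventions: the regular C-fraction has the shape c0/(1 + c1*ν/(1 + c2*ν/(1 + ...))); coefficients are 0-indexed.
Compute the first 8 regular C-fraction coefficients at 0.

The regular C-fraction coefficients are [1/12, 81/2, -59051/1458, 1/729, 135/118102, 2391498/59051, -87170161151/2152348200, 59051/2152348200].

Taylor coefficients (expand at 0): a_0 = 1/12, a_1 = -27/8, a_2 = -1/216, a_3 = 3/16, a_4 = 1/23328, a_5 = -1/576, a_6 = -1/6298560, a_7 = 1/155520.
c0 = a_0 = 1/12. Peel one level at a time: if S = 1 + c*ν/S' with S'(0) = 1, then c is the ν-coefficient of S and S' = c*ν/(S - 1).
S_1 = c0/f = 1 + (81/2)*ν + (59051/36)*ν^2 + ...; c1 = 81/2.
S_2 = c1*ν/(S_1 - 1) = 1 + (-59051/1458)*ν + (59051/1062882)*ν^2 + ...; c2 = -59051/1458.
S_3 = c2*ν/(S_2 - 1) = 1 + (1/729)*ν + (-5/3188754)*ν^2 + ...; c3 = 1/729.
S_4 = c3*ν/(S_3 - 1) = 1 + (135/118102)*ν + (-161426115/3487020601)*ν^2 + ...; c4 = 135/118102.
S_5 = c4*ν/(S_4 - 1) = 1 + (2391498/59051)*ν + (87170161151/53145900)*ν^2 + ...; c5 = 2391498/59051.
S_6 = c5*ν/(S_5 - 1) = 1 + (-87170161151/2152348200)*ν + (5147485186127701/4632602774043240000)*ν^2 + ...; c6 = -87170161151/2152348200.
S_7 = c6*ν/(S_6 - 1) = 1 + (59051/2152348200)*ν + ...; c7 = 59051/2152348200.


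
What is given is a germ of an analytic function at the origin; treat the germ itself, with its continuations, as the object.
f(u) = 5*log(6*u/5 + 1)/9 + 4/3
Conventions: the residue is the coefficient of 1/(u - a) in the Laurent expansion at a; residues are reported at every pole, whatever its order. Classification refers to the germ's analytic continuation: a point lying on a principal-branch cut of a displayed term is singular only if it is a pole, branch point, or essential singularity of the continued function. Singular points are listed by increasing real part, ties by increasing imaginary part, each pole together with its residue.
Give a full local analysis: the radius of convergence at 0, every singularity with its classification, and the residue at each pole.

Radius of convergence at 0: 5/6.
At -5/6: a logarithmic branch point.

Branch term (5/9)*log(1 - u/(-5/6)): its argument vanishes at u = -5/6, a logarithmic branch point, modulus 5/6.
The radius of convergence is the smallest modulus among the singular points: 5/6.


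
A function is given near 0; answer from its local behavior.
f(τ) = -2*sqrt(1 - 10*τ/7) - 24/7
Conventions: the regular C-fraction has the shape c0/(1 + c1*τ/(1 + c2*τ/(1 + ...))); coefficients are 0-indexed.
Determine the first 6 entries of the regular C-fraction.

The regular C-fraction coefficients are [-38/7, 5/19, -165/266, -95/462, -235/462, -165/658].

Taylor coefficients (expand at 0): a_0 = -38/7, a_1 = 10/7, a_2 = 25/49, a_3 = 125/343, a_4 = 3125/9604, a_5 = 3125/9604.
c0 = a_0 = -38/7. Peel one level at a time: if S = 1 + c*τ/S' with S'(0) = 1, then c is the τ-coefficient of S and S' = c*τ/(S - 1).
S_1 = c0/f = 1 + (5/19)*τ + (825/5054)*τ^2 + ...; c1 = 5/19.
S_2 = c1*τ/(S_1 - 1) = 1 + (-165/266)*τ + (-25/196)*τ^2 + ...; c2 = -165/266.
S_3 = c2*τ/(S_2 - 1) = 1 + (-95/462)*τ + (-22325/213444)*τ^2 + ...; c3 = -95/462.
S_4 = c3*τ/(S_3 - 1) = 1 + (-235/462)*τ + (-25/196)*τ^2 + ...; c4 = -235/462.
S_5 = c4*τ/(S_4 - 1) = 1 + (-165/658)*τ + ...; c5 = -165/658.


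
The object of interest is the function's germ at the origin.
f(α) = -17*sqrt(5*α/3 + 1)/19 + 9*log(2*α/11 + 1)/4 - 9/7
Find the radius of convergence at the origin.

Branch term (9/4)*log(1 - α/(-11/2)): its argument vanishes at α = -11/2, a logarithmic branch point, modulus 11/2.
Branch term (-17/19)*sqrt(1 - α/(-3/5)): its argument vanishes at α = -3/5, a square-root branch point, modulus 3/5.
The radius of convergence is the smallest modulus among the singular points: 3/5.

The radius of convergence is 3/5.


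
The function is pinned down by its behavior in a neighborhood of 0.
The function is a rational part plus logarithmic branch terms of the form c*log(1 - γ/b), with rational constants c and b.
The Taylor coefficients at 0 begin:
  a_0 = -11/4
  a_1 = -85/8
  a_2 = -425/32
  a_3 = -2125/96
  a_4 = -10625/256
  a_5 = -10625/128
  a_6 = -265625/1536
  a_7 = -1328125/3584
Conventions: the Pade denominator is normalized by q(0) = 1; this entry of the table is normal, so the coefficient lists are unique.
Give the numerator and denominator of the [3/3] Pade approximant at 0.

The Pade approximant has numerator coefficients [-11/4, -5/16, 65/4, -1925/192]; denominator coefficients [1, -15/4, 15/4, -25/32].

Taylor coefficients needed (read off): a_0 = -11/4, a_1 = -85/8, a_2 = -425/32, a_3 = -2125/96, a_4 = -10625/256, a_5 = -10625/128, a_6 = -265625/1536.
Write the denominator as Q(γ) = 1 + q1*γ + q2*γ^2 + q3*γ^3. Requiring Q*f - P = O(γ^7) with deg P <= 3 kills the coefficients of γ^4..γ^6 in Q*f:
  γ^4: a_4 + q1*a_3 + q2*a_2 + q3*a_1 = 0, i.e. -10625/256 + (-2125/96)*q1 + (-425/32)*q2 + (-85/8)*q3 = 0.
  γ^5: a_5 + q1*a_4 + q2*a_3 + q3*a_2 = 0, i.e. -10625/128 + (-10625/256)*q1 + (-2125/96)*q2 + (-425/32)*q3 = 0.
  γ^6: a_6 + q1*a_5 + q2*a_4 + q3*a_3 = 0, i.e. -265625/1536 + (-10625/128)*q1 + (-10625/256)*q2 + (-2125/96)*q3 = 0.
Solving this linear system: q1 = -15/4, q2 = 15/4, q3 = -25/32.
The numerator is Q*f truncated at degree 3: P0 = a_0 = -11/4; P1 = a_1 + q1*a_0 = -5/16; P2 = a_2 + q1*a_1 + q2*a_0 = 65/4; P3 = a_3 + q1*a_2 + q2*a_1 + q3*a_0 = -1925/192.


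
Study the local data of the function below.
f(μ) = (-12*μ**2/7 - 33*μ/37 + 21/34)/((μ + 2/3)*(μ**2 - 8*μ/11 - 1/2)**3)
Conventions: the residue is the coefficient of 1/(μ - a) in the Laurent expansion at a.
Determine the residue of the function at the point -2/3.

The residue is 15391529604/2703992375.

At the order-1 pole -2/3 set g(μ) = (μ - (-2/3))*f(μ) = (-12*μ**2/7 - 33*μ/37 + 21/34)/(μ**2 - 8*μ/11 - 1/2)**3.
Simple pole: residue = g(a) at a = -2/3, which is 15391529604/2703992375.


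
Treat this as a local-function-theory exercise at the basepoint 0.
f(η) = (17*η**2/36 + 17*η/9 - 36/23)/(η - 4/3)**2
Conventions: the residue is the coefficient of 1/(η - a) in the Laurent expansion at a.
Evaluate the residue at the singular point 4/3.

The residue is 85/27.

At the order-2 pole 4/3 set g(η) = (η - (4/3))^2*f(η) = 17*η**2/36 + 17*η/9 - 36/23.
Order-2 pole: residue = g'(a); g'(4/3) = 85/27, so the residue is 85/27.


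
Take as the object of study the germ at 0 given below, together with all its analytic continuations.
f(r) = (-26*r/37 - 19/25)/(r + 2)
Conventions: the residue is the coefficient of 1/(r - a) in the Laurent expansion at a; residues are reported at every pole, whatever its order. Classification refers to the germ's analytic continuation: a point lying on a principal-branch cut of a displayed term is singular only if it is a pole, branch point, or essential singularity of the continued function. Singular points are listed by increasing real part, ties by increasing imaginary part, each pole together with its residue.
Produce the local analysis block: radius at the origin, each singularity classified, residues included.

Denominator factor (r + 2): pole of order 1 at -2, modulus 2.
The radius of convergence is the smallest modulus among the singular points: 2.
At the order-1 pole -2 set g(r) = (r - (-2))*f(r) = -26*r/37 - 19/25.
Simple pole: residue = g(a) at a = -2, which is 597/925.

Radius of convergence at 0: 2.
At -2: a pole of order 1; residue 597/925.


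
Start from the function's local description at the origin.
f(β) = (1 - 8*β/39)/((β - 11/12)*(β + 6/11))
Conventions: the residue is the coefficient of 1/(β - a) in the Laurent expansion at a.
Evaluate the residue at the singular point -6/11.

The residue is -1908/2509.

At the order-1 pole -6/11 set g(β) = (β - (-6/11))*f(β) = (1 - 8*β/39)/(β - 11/12).
Simple pole: residue = g(a) at a = -6/11, which is -1908/2509.


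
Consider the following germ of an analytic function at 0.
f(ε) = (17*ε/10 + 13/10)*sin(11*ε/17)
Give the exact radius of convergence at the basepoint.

The factor sin(11*ε/17) is entire and contributes no finite singular point.
The polynomial part has no poles.
No finite singular points: the Taylor series at 0 converges everywhere.

The radius of convergence is infinite.


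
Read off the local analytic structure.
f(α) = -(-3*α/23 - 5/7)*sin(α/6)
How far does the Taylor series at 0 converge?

The factor -sin(α/6) is entire and contributes no finite singular point.
The polynomial part has no poles.
No finite singular points: the Taylor series at 0 converges everywhere.

The radius of convergence is infinite.


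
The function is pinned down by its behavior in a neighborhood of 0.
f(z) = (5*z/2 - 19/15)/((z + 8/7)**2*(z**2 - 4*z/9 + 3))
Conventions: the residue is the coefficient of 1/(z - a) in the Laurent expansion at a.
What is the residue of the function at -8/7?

At the order-2 pole -8/7 set g(z) = (z - (-8/7))^2*f(z) = (5*z/2 - 19/15)/(z**2 - 4*z/9 + 3).
Order-2 pole: residue = g'(a); g'(-8/7) = 1510131/45071290, so the residue is 1510131/45071290.

The residue is 1510131/45071290.


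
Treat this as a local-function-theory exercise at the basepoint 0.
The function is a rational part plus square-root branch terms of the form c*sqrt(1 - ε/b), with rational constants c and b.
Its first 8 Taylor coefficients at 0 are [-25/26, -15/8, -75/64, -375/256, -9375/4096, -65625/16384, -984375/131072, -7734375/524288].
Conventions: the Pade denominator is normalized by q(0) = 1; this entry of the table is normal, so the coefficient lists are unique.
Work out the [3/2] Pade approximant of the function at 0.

Taylor coefficients needed (read off): a_0 = -25/26, a_1 = -15/8, a_2 = -75/64, a_3 = -375/256, a_4 = -9375/4096, a_5 = -65625/16384.
Write the denominator as Q(ε) = 1 + q1*ε + q2*ε^2. Requiring Q*f - P = O(ε^6) with deg P <= 3 kills the coefficients of ε^4..ε^5 in Q*f:
  ε^4: a_4 + q1*a_3 + q2*a_2 = 0, i.e. -9375/4096 + (-375/256)*q1 + (-75/64)*q2 = 0.
  ε^5: a_5 + q1*a_4 + q2*a_3 = 0, i.e. -65625/16384 + (-9375/4096)*q1 + (-375/256)*q2 = 0.
Solving this linear system: q1 = -5/2, q2 = 75/64.
The numerator is Q*f truncated at degree 3: P0 = a_0 = -25/26; P1 = a_1 + q1*a_0 = 55/104; P2 = a_2 + q1*a_1 + q2*a_0 = 3975/1664; P3 = a_3 + q1*a_2 + q2*a_1 = -375/512.

The Pade approximant has numerator coefficients [-25/26, 55/104, 3975/1664, -375/512]; denominator coefficients [1, -5/2, 75/64].


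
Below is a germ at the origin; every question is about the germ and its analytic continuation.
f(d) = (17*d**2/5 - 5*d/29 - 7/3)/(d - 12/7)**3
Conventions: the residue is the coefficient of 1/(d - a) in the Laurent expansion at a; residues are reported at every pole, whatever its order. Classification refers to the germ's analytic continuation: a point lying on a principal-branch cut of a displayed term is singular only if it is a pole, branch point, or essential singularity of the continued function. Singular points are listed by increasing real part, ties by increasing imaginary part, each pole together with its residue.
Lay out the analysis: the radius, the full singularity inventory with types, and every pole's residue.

Radius of convergence at 0: 12/7.
At 12/7: a pole of order 3; residue 17/5.

Denominator factor (d - 12/7)^3: pole of order 3 at 12/7, modulus 12/7.
The radius of convergence is the smallest modulus among the singular points: 12/7.
At the order-3 pole 12/7 set g(d) = (d - (12/7))^3*f(d) = 17*d**2/5 - 5*d/29 - 7/3.
Order-3 pole: residue = g''(a)/2; g''(12/7) = 34/5, so the residue is 17/5.


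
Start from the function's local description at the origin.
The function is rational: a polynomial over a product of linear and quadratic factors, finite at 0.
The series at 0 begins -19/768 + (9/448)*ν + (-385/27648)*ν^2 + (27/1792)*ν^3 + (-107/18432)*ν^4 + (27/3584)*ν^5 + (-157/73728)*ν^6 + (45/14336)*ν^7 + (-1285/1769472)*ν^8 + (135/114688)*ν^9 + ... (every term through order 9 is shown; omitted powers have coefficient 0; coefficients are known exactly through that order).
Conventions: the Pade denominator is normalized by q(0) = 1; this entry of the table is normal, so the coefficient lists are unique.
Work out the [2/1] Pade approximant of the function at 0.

The Pade approximant has numerator coefficients [-19/768, -18/2695, 4074383/521579520]; denominator coefficients [1, 2916/2695].

Taylor coefficients needed (read off): a_0 = -19/768, a_1 = 9/448, a_2 = -385/27648, a_3 = 27/1792.
Write the denominator as Q(ν) = 1 + q1*ν. Requiring Q*f - P = O(ν^4) with deg P <= 2 kills the coefficients of ν^3..ν^3 in Q*f:
  ν^3: a_3 + q1*a_2 = 0, i.e. 27/1792 + (-385/27648)*q1 = 0.
Solving this linear system: q1 = 2916/2695.
The numerator is Q*f truncated at degree 2: P0 = a_0 = -19/768; P1 = a_1 + q1*a_0 = -18/2695; P2 = a_2 + q1*a_1 = 4074383/521579520.


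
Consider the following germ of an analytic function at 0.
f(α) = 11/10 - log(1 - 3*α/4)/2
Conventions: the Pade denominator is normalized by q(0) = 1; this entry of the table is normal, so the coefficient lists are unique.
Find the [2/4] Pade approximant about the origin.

The Pade approximant has numerator coefficients [11/10, -931/1360, 1299/54400]; denominator coefficients [1, -131/136, 1209/5440, -9/544, 99/34816].

Taylor coefficients needed (expand at 0): a_0 = 11/10, a_1 = 3/8, a_2 = 9/64, a_3 = 9/128, a_4 = 81/2048, a_5 = 243/10240, a_6 = 243/16384.
Write the denominator as Q(α) = 1 + q1*α + q2*α^2 + q3*α^3 + q4*α^4. Requiring Q*f - P = O(α^7) with deg P <= 2 kills the coefficients of α^3..α^6 in Q*f:
  α^3: a_3 + q1*a_2 + q2*a_1 + q3*a_0 = 0, i.e. 9/128 + (9/64)*q1 + (3/8)*q2 + (11/10)*q3 = 0.
  α^4: a_4 + q1*a_3 + q2*a_2 + q3*a_1 + q4*a_0 = 0, i.e. 81/2048 + (9/128)*q1 + (9/64)*q2 + (3/8)*q3 + (11/10)*q4 = 0.
  α^5: a_5 + q1*a_4 + q2*a_3 + q3*a_2 + q4*a_1 = 0, i.e. 243/10240 + (81/2048)*q1 + (9/128)*q2 + (9/64)*q3 + (3/8)*q4 = 0.
  α^6: a_6 + q1*a_5 + q2*a_4 + q3*a_3 + q4*a_2 = 0, i.e. 243/16384 + (243/10240)*q1 + (81/2048)*q2 + (9/128)*q3 + (9/64)*q4 = 0.
Solving this linear system: q1 = -131/136, q2 = 1209/5440, q3 = -9/544, q4 = 99/34816.
The numerator is Q*f truncated at degree 2: P0 = a_0 = 11/10; P1 = a_1 + q1*a_0 = -931/1360; P2 = a_2 + q1*a_1 + q2*a_0 = 1299/54400.


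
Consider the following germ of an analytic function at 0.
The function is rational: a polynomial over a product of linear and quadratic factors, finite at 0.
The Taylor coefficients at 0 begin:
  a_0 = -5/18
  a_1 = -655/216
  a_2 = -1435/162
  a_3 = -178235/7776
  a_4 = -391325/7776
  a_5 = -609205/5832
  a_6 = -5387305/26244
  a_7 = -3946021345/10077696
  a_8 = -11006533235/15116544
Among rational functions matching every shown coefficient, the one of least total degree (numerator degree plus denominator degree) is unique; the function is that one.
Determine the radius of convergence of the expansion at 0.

No rational of total degree below 7 reproduces all 9 coefficients; solving the [1/6] Pade equations on them gives f(η) = (-19*η/6 - 2/5)/((η - 3/2)**2*(η**2 + 2*η/3 - 4/5)**2), whose expansion matches every shown term.
Denominator factor (η - 3/2)^2: pole of order 2 at 3/2, modulus 3/2.
Denominator factor (η**2 + 2*η/3 - 4/5)^2: discriminant 164/45, real irrational roots -1/3 + (1/15)*sqrt(205) and -1/3 - (1/15)*sqrt(205); poles of order 2, moduli -1/3 + (1/15)*sqrt(205) and 1/3 + (1/15)*sqrt(205).
The radius of convergence is the smallest modulus among the singular points: -1/3 + (1/15)*sqrt(205).

The radius of convergence is -1/3 + (1/15)*sqrt(205).


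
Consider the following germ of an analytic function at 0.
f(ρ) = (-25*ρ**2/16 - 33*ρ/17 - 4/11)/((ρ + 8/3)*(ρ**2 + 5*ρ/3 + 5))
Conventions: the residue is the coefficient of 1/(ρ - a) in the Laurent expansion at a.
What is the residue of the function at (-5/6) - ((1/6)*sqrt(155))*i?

The factor ρ**2 + 5*ρ/3 + 5 splits as (ρ - a)(ρ - a') with a = (-5/6) - ((1/6)*sqrt(155))*i, a' = (-5/6) + ((1/6)*sqrt(155))*i. At the order-1 pole a set g(ρ) = (ρ - a)*f(ρ) = [(-25*ρ**2/16 - 33*ρ/17 - 4/11)/(ρ + 8/3)] / (ρ - a').
Simple pole: residue = g(a) at a = (-5/6) - ((1/6)*sqrt(155))*i, which is (-152975/412896) + ((7343/187680)*sqrt(155))*i.

The residue is (-152975/412896) + ((7343/187680)*sqrt(155))*i.


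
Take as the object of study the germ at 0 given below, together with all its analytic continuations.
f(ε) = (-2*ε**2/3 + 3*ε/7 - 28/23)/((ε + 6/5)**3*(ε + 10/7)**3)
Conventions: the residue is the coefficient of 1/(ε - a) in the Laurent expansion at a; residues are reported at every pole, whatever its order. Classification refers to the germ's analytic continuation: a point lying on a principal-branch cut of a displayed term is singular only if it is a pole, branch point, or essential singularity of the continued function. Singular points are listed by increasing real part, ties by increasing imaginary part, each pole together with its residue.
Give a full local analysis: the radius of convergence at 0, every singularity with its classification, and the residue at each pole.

Radius of convergence at 0: 6/5.
At -10/7: a pole of order 3; residue 15923817875/565248.
At -6/5: a pole of order 3; residue -15923817875/565248.

Denominator factor (ε + 10/7)^3: pole of order 3 at -10/7, modulus 10/7.
Denominator factor (ε + 6/5)^3: pole of order 3 at -6/5, modulus 6/5.
The radius of convergence is the smallest modulus among the singular points: 6/5.
At the order-3 pole -10/7 set g(ε) = (ε - (-10/7))^3*f(ε) = (-2*ε**2/3 + 3*ε/7 - 28/23)/(ε + 6/5)**3.
Order-3 pole: residue = g''(a)/2; g''(-10/7) = 15923817875/282624, so the residue is 15923817875/565248.
At the order-3 pole -6/5 set g(ε) = (ε - (-6/5))^3*f(ε) = (-2*ε**2/3 + 3*ε/7 - 28/23)/(ε + 10/7)**3.
Order-3 pole: residue = g''(a)/2; g''(-6/5) = -15923817875/282624, so the residue is -15923817875/565248.
List the singular points by increasing real part (a conjugate pair: the negative imaginary part first).


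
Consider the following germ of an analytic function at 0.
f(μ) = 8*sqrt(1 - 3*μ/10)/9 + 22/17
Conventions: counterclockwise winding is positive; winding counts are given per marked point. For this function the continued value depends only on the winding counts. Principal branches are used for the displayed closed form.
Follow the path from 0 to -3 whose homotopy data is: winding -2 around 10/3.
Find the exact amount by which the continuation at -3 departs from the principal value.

Continued minus principal equals 0.

The rational part is single-valued and drops out of the difference; each branch term changes only by its own monodromy.
(8/9)*sqrt(1 - μ/(10/3)): winding -2 is even, the square root returns to the same sheet, contribution 0.
Summing the contributions at μ = -3 gives 0.


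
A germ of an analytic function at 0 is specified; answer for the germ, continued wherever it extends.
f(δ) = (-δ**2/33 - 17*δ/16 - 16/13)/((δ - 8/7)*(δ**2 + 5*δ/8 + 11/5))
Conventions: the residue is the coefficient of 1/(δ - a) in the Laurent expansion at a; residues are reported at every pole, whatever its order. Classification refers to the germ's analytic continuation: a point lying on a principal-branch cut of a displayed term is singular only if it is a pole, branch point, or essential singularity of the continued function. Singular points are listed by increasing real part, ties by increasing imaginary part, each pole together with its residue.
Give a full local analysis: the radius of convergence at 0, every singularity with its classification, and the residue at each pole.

Denominator factor (δ - 8/7): pole of order 1 at 8/7, modulus 8/7.
Denominator factor (δ**2 + 5*δ/8 + 11/5): discriminant -2691/320, complex-conjugate roots (-5/16) + ((3/80)*sqrt(1495))*i and (-5/16) - ((3/80)*sqrt(1495))*i; poles of order 1, moduli (1/5)*sqrt(55) and (1/5)*sqrt(55).
The radius of convergence is the smallest modulus among the singular points: 8/7.
The factor δ**2 + 5*δ/8 + 11/5 splits as (δ - a)(δ - a') with a = (-5/16) - ((3/80)*sqrt(1495))*i, a' = (-5/16) + ((3/80)*sqrt(1495))*i. At the order-1 pole a set g(δ) = (δ - a)*f(δ) = [(-δ**2/33 - 17*δ/16 - 16/13)/(δ - 8/7)] / (δ - a').
Simple pole: residue = g(a) at a = (-5/16) - ((3/80)*sqrt(1495))*i, which is (165137/591448) - ((3277085/1591586568)*sqrt(1495))*i.
The factor δ**2 + 5*δ/8 + 11/5 splits as (δ - a)(δ - a') with a = (-5/16) + ((3/80)*sqrt(1495))*i, a' = (-5/16) - ((3/80)*sqrt(1495))*i. At the order-1 pole a set g(δ) = (δ - a)*f(δ) = [(-δ**2/33 - 17*δ/16 - 16/13)/(δ - 8/7)] / (δ - a').
Simple pole: residue = g(a) at a = (-5/16) + ((3/80)*sqrt(1495))*i, which is (165137/591448) + ((3277085/1591586568)*sqrt(1495))*i.
At the order-1 pole 8/7 set g(δ) = (δ - (8/7))*f(δ) = (-δ**2/33 - 17*δ/16 - 16/13)/(δ**2 + 5*δ/8 + 11/5).
Simple pole: residue = g(a) at a = 8/7, which is -522295/887172.
List the singular points by increasing real part (a conjugate pair: the negative imaginary part first).

Radius of convergence at 0: 8/7.
At (-5/16) - ((3/80)*sqrt(1495))*i: a pole of order 1; residue (165137/591448) - ((3277085/1591586568)*sqrt(1495))*i.
At (-5/16) + ((3/80)*sqrt(1495))*i: a pole of order 1; residue (165137/591448) + ((3277085/1591586568)*sqrt(1495))*i.
At 8/7: a pole of order 1; residue -522295/887172.


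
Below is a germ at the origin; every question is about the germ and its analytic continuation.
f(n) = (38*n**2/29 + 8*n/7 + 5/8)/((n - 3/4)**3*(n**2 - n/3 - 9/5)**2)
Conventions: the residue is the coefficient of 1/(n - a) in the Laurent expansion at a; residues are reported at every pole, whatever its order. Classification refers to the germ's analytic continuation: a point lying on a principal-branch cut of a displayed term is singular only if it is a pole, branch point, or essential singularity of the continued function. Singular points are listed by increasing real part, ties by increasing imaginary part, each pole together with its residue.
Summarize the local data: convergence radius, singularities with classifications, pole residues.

Radius of convergence at 0: 3/4.
At 1/6 - (1/30)*sqrt(1645): a pole of order 2; residue -1025452800/342087277 + (7949473200/107952970699)*sqrt(1645).
At 3/4: a pole of order 3; residue 2050905600/342087277.
At 1/6 + (1/30)*sqrt(1645): a pole of order 2; residue -1025452800/342087277 - (7949473200/107952970699)*sqrt(1645).
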